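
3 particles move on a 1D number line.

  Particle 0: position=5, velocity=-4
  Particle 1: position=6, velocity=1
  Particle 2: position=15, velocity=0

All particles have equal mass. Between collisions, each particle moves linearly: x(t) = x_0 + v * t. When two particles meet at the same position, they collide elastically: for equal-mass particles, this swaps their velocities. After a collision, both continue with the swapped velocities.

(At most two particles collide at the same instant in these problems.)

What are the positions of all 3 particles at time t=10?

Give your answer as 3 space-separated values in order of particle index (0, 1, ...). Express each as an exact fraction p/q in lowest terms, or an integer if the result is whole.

Answer: -35 15 16

Derivation:
Collision at t=9: particles 1 and 2 swap velocities; positions: p0=-31 p1=15 p2=15; velocities now: v0=-4 v1=0 v2=1
Advance to t=10 (no further collisions before then); velocities: v0=-4 v1=0 v2=1; positions = -35 15 16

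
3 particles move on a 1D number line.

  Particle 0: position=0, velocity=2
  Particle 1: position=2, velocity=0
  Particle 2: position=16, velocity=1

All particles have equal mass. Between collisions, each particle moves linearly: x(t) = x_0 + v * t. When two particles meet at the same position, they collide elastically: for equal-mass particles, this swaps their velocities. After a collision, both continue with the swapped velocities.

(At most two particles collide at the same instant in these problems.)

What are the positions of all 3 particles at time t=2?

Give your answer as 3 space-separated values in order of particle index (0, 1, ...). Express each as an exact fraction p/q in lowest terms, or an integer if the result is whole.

Collision at t=1: particles 0 and 1 swap velocities; positions: p0=2 p1=2 p2=17; velocities now: v0=0 v1=2 v2=1
Advance to t=2 (no further collisions before then); velocities: v0=0 v1=2 v2=1; positions = 2 4 18

Answer: 2 4 18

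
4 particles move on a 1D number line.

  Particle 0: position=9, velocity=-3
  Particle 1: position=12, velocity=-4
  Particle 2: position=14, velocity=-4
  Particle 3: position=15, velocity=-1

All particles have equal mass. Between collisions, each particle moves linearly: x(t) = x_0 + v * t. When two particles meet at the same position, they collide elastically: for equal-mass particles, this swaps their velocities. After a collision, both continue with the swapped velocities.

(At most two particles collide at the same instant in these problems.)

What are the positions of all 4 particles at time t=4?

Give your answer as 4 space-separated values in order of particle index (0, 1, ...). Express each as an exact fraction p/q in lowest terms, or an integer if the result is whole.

Answer: -4 -3 -2 11

Derivation:
Collision at t=3: particles 0 and 1 swap velocities; positions: p0=0 p1=0 p2=2 p3=12; velocities now: v0=-4 v1=-3 v2=-4 v3=-1
Advance to t=4 (no further collisions before then); velocities: v0=-4 v1=-3 v2=-4 v3=-1; positions = -4 -3 -2 11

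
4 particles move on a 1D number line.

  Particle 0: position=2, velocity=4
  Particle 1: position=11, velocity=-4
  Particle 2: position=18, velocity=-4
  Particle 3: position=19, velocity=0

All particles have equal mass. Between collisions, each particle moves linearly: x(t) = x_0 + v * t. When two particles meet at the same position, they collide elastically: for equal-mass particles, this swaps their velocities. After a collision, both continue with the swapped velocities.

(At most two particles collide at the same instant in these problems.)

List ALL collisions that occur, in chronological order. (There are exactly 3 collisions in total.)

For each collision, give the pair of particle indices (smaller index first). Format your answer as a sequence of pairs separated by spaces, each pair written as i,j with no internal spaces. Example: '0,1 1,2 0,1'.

Answer: 0,1 1,2 2,3

Derivation:
Collision at t=9/8: particles 0 and 1 swap velocities; positions: p0=13/2 p1=13/2 p2=27/2 p3=19; velocities now: v0=-4 v1=4 v2=-4 v3=0
Collision at t=2: particles 1 and 2 swap velocities; positions: p0=3 p1=10 p2=10 p3=19; velocities now: v0=-4 v1=-4 v2=4 v3=0
Collision at t=17/4: particles 2 and 3 swap velocities; positions: p0=-6 p1=1 p2=19 p3=19; velocities now: v0=-4 v1=-4 v2=0 v3=4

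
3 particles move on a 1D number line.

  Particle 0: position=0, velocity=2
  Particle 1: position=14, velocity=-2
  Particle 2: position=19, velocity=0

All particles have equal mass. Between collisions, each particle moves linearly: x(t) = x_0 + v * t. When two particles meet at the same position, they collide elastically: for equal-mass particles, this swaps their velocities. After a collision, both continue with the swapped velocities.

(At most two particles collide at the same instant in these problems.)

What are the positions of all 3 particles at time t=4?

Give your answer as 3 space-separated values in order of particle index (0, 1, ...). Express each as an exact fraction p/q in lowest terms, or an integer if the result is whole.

Collision at t=7/2: particles 0 and 1 swap velocities; positions: p0=7 p1=7 p2=19; velocities now: v0=-2 v1=2 v2=0
Advance to t=4 (no further collisions before then); velocities: v0=-2 v1=2 v2=0; positions = 6 8 19

Answer: 6 8 19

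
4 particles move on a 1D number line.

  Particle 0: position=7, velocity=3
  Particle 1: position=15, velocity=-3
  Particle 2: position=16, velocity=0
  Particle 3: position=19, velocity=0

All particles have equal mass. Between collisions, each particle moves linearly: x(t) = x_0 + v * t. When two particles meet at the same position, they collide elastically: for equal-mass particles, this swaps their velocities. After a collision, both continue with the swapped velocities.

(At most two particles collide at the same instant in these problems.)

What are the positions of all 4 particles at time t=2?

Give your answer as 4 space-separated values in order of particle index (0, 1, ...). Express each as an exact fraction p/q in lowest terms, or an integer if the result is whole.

Answer: 9 13 16 19

Derivation:
Collision at t=4/3: particles 0 and 1 swap velocities; positions: p0=11 p1=11 p2=16 p3=19; velocities now: v0=-3 v1=3 v2=0 v3=0
Advance to t=2 (no further collisions before then); velocities: v0=-3 v1=3 v2=0 v3=0; positions = 9 13 16 19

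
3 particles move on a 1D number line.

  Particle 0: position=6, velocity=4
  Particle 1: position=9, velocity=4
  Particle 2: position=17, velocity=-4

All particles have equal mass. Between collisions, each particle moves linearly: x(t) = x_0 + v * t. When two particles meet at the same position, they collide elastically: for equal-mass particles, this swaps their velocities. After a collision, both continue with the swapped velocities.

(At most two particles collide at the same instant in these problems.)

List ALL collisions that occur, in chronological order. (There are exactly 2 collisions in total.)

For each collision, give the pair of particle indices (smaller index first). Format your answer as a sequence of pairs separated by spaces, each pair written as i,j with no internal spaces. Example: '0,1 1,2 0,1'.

Collision at t=1: particles 1 and 2 swap velocities; positions: p0=10 p1=13 p2=13; velocities now: v0=4 v1=-4 v2=4
Collision at t=11/8: particles 0 and 1 swap velocities; positions: p0=23/2 p1=23/2 p2=29/2; velocities now: v0=-4 v1=4 v2=4

Answer: 1,2 0,1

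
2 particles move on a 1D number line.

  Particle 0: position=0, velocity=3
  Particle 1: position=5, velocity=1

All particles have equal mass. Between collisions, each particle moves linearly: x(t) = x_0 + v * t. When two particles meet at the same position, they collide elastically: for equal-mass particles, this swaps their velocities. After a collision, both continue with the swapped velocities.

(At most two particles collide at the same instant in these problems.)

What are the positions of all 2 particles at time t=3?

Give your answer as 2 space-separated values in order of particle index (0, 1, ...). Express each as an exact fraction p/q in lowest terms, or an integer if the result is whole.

Collision at t=5/2: particles 0 and 1 swap velocities; positions: p0=15/2 p1=15/2; velocities now: v0=1 v1=3
Advance to t=3 (no further collisions before then); velocities: v0=1 v1=3; positions = 8 9

Answer: 8 9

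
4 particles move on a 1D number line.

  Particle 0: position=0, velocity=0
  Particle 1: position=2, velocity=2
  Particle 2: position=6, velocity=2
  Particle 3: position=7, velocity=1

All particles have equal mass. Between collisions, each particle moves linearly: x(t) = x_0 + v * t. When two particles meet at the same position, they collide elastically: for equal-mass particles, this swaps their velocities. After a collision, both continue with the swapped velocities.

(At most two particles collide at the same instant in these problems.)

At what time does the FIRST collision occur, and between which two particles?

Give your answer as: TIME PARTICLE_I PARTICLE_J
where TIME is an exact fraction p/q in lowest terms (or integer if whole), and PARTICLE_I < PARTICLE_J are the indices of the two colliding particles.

Pair (0,1): pos 0,2 vel 0,2 -> not approaching (rel speed -2 <= 0)
Pair (1,2): pos 2,6 vel 2,2 -> not approaching (rel speed 0 <= 0)
Pair (2,3): pos 6,7 vel 2,1 -> gap=1, closing at 1/unit, collide at t=1
Earliest collision: t=1 between 2 and 3

Answer: 1 2 3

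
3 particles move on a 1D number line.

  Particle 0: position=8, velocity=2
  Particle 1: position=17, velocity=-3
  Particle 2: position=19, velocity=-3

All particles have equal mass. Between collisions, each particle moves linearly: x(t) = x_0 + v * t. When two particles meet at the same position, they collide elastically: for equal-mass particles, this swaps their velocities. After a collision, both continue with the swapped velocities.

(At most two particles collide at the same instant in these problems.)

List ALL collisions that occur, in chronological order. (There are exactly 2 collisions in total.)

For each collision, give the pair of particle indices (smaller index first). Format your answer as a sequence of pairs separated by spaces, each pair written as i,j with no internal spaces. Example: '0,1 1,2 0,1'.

Answer: 0,1 1,2

Derivation:
Collision at t=9/5: particles 0 and 1 swap velocities; positions: p0=58/5 p1=58/5 p2=68/5; velocities now: v0=-3 v1=2 v2=-3
Collision at t=11/5: particles 1 and 2 swap velocities; positions: p0=52/5 p1=62/5 p2=62/5; velocities now: v0=-3 v1=-3 v2=2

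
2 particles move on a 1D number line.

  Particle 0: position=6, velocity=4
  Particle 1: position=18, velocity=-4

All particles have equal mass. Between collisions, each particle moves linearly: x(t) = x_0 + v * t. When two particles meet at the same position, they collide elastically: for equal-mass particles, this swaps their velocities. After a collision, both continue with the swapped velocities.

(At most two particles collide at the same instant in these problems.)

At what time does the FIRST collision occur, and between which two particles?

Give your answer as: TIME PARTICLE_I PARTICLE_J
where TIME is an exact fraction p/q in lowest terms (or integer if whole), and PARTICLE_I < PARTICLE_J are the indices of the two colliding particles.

Answer: 3/2 0 1

Derivation:
Pair (0,1): pos 6,18 vel 4,-4 -> gap=12, closing at 8/unit, collide at t=3/2
Earliest collision: t=3/2 between 0 and 1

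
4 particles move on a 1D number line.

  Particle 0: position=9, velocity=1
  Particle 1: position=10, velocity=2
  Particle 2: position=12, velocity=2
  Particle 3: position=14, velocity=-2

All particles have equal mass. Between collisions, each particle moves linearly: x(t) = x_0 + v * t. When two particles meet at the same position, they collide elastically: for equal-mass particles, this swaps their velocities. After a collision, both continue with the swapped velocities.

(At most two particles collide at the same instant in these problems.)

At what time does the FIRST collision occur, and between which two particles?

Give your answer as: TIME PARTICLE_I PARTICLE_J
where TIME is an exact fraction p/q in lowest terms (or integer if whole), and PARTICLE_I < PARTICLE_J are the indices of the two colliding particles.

Answer: 1/2 2 3

Derivation:
Pair (0,1): pos 9,10 vel 1,2 -> not approaching (rel speed -1 <= 0)
Pair (1,2): pos 10,12 vel 2,2 -> not approaching (rel speed 0 <= 0)
Pair (2,3): pos 12,14 vel 2,-2 -> gap=2, closing at 4/unit, collide at t=1/2
Earliest collision: t=1/2 between 2 and 3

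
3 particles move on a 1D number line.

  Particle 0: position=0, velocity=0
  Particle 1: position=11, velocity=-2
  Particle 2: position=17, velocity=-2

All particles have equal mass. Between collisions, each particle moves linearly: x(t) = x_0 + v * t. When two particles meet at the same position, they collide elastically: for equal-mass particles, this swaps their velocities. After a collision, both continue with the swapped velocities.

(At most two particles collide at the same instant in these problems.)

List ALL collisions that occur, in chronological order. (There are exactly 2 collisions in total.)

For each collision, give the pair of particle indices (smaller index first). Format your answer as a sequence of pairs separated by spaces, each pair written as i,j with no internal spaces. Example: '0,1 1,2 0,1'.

Answer: 0,1 1,2

Derivation:
Collision at t=11/2: particles 0 and 1 swap velocities; positions: p0=0 p1=0 p2=6; velocities now: v0=-2 v1=0 v2=-2
Collision at t=17/2: particles 1 and 2 swap velocities; positions: p0=-6 p1=0 p2=0; velocities now: v0=-2 v1=-2 v2=0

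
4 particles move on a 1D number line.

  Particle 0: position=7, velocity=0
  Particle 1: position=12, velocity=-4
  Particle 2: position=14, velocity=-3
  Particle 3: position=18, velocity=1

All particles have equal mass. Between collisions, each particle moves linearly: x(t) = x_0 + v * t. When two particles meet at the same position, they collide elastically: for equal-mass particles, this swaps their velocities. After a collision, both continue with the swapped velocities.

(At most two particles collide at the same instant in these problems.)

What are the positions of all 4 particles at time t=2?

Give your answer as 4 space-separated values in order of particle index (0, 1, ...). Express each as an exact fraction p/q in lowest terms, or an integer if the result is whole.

Collision at t=5/4: particles 0 and 1 swap velocities; positions: p0=7 p1=7 p2=41/4 p3=77/4; velocities now: v0=-4 v1=0 v2=-3 v3=1
Advance to t=2 (no further collisions before then); velocities: v0=-4 v1=0 v2=-3 v3=1; positions = 4 7 8 20

Answer: 4 7 8 20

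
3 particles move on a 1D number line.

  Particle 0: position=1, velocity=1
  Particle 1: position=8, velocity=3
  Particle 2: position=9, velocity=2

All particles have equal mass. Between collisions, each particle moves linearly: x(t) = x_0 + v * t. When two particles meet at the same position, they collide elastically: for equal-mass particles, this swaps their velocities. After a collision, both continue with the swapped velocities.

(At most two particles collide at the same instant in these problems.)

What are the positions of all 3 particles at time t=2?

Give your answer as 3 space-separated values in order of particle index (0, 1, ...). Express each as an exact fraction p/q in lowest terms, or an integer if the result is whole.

Answer: 3 13 14

Derivation:
Collision at t=1: particles 1 and 2 swap velocities; positions: p0=2 p1=11 p2=11; velocities now: v0=1 v1=2 v2=3
Advance to t=2 (no further collisions before then); velocities: v0=1 v1=2 v2=3; positions = 3 13 14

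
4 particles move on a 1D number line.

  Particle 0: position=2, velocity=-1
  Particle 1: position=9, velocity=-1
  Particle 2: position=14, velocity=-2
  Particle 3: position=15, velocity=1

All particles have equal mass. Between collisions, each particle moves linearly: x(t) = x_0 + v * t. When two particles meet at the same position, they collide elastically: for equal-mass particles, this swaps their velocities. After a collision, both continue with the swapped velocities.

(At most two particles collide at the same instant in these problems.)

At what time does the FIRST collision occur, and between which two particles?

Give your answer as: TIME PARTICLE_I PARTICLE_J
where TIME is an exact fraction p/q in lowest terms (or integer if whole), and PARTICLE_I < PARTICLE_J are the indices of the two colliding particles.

Pair (0,1): pos 2,9 vel -1,-1 -> not approaching (rel speed 0 <= 0)
Pair (1,2): pos 9,14 vel -1,-2 -> gap=5, closing at 1/unit, collide at t=5
Pair (2,3): pos 14,15 vel -2,1 -> not approaching (rel speed -3 <= 0)
Earliest collision: t=5 between 1 and 2

Answer: 5 1 2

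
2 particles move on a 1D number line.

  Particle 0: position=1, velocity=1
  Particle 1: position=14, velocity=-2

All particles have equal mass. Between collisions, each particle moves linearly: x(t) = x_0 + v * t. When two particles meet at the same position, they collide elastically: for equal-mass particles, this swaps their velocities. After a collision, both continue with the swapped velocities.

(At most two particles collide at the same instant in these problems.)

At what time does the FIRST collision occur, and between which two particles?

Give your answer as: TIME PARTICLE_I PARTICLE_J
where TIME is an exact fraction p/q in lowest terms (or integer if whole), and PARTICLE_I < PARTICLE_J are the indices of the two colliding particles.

Pair (0,1): pos 1,14 vel 1,-2 -> gap=13, closing at 3/unit, collide at t=13/3
Earliest collision: t=13/3 between 0 and 1

Answer: 13/3 0 1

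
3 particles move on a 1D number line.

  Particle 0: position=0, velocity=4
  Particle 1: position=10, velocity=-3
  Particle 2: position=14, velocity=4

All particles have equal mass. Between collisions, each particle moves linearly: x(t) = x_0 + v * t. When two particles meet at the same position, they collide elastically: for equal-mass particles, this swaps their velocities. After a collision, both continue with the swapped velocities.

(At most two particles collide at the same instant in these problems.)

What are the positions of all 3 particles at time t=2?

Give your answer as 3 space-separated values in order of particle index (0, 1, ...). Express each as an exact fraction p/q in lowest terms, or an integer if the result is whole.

Answer: 4 8 22

Derivation:
Collision at t=10/7: particles 0 and 1 swap velocities; positions: p0=40/7 p1=40/7 p2=138/7; velocities now: v0=-3 v1=4 v2=4
Advance to t=2 (no further collisions before then); velocities: v0=-3 v1=4 v2=4; positions = 4 8 22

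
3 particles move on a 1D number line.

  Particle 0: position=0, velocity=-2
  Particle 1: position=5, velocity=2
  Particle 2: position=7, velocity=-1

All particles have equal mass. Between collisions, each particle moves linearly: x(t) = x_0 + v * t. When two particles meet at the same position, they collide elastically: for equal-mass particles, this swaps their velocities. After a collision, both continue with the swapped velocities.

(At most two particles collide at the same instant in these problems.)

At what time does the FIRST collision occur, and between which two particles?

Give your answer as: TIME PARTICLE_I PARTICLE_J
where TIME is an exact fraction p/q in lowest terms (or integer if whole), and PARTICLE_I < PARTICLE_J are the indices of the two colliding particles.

Answer: 2/3 1 2

Derivation:
Pair (0,1): pos 0,5 vel -2,2 -> not approaching (rel speed -4 <= 0)
Pair (1,2): pos 5,7 vel 2,-1 -> gap=2, closing at 3/unit, collide at t=2/3
Earliest collision: t=2/3 between 1 and 2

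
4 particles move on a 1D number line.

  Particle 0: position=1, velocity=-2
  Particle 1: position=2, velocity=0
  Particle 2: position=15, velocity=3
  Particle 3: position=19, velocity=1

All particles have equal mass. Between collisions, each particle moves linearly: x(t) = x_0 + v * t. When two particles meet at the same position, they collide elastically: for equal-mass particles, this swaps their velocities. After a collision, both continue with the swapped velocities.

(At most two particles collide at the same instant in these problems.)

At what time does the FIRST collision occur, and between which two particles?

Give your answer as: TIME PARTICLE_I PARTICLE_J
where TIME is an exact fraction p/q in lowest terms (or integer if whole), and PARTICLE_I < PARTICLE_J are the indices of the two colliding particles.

Answer: 2 2 3

Derivation:
Pair (0,1): pos 1,2 vel -2,0 -> not approaching (rel speed -2 <= 0)
Pair (1,2): pos 2,15 vel 0,3 -> not approaching (rel speed -3 <= 0)
Pair (2,3): pos 15,19 vel 3,1 -> gap=4, closing at 2/unit, collide at t=2
Earliest collision: t=2 between 2 and 3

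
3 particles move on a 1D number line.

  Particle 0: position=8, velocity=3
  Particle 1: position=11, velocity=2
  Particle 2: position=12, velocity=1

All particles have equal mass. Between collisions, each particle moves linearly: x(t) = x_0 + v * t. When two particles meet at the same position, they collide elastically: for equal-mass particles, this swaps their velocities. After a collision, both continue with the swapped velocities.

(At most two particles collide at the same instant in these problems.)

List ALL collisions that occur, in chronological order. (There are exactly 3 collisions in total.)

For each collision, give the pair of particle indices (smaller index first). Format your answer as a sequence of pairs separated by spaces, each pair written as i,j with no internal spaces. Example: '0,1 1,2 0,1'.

Collision at t=1: particles 1 and 2 swap velocities; positions: p0=11 p1=13 p2=13; velocities now: v0=3 v1=1 v2=2
Collision at t=2: particles 0 and 1 swap velocities; positions: p0=14 p1=14 p2=15; velocities now: v0=1 v1=3 v2=2
Collision at t=3: particles 1 and 2 swap velocities; positions: p0=15 p1=17 p2=17; velocities now: v0=1 v1=2 v2=3

Answer: 1,2 0,1 1,2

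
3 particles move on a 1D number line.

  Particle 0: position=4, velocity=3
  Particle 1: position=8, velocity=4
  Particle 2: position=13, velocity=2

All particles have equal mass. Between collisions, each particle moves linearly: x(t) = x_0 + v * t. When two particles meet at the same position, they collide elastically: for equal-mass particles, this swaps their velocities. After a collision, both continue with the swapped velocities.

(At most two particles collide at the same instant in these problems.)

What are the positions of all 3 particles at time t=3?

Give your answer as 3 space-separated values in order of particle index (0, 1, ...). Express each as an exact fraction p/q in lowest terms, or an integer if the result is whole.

Collision at t=5/2: particles 1 and 2 swap velocities; positions: p0=23/2 p1=18 p2=18; velocities now: v0=3 v1=2 v2=4
Advance to t=3 (no further collisions before then); velocities: v0=3 v1=2 v2=4; positions = 13 19 20

Answer: 13 19 20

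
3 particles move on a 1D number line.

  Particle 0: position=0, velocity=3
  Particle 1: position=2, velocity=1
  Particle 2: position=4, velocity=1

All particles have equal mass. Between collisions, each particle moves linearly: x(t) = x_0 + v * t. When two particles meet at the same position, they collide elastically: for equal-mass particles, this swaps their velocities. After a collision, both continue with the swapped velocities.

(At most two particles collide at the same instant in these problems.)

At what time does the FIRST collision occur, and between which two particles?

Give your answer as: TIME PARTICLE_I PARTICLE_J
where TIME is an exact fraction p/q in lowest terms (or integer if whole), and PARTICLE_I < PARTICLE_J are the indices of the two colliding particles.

Pair (0,1): pos 0,2 vel 3,1 -> gap=2, closing at 2/unit, collide at t=1
Pair (1,2): pos 2,4 vel 1,1 -> not approaching (rel speed 0 <= 0)
Earliest collision: t=1 between 0 and 1

Answer: 1 0 1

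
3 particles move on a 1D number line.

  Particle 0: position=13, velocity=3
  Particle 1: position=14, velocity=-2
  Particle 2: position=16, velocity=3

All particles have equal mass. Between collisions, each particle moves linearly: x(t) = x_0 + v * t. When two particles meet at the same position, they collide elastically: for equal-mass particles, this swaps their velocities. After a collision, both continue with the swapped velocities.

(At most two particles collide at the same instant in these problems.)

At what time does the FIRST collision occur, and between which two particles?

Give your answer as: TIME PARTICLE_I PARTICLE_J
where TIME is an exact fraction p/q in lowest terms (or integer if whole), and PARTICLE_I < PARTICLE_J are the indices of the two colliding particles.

Pair (0,1): pos 13,14 vel 3,-2 -> gap=1, closing at 5/unit, collide at t=1/5
Pair (1,2): pos 14,16 vel -2,3 -> not approaching (rel speed -5 <= 0)
Earliest collision: t=1/5 between 0 and 1

Answer: 1/5 0 1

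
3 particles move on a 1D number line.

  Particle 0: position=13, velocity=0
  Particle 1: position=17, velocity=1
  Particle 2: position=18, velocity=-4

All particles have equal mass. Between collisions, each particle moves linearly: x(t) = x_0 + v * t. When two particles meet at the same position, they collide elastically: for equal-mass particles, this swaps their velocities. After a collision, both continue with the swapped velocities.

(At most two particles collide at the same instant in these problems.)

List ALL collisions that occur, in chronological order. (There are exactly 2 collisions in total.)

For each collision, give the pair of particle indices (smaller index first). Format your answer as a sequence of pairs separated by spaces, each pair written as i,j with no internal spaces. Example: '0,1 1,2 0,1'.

Collision at t=1/5: particles 1 and 2 swap velocities; positions: p0=13 p1=86/5 p2=86/5; velocities now: v0=0 v1=-4 v2=1
Collision at t=5/4: particles 0 and 1 swap velocities; positions: p0=13 p1=13 p2=73/4; velocities now: v0=-4 v1=0 v2=1

Answer: 1,2 0,1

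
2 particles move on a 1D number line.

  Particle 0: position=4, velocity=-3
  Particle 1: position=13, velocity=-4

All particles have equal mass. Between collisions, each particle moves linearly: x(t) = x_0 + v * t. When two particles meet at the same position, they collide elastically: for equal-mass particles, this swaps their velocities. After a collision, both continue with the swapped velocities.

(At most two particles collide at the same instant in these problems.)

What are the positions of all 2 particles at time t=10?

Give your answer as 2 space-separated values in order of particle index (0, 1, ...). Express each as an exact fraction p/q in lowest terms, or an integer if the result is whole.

Collision at t=9: particles 0 and 1 swap velocities; positions: p0=-23 p1=-23; velocities now: v0=-4 v1=-3
Advance to t=10 (no further collisions before then); velocities: v0=-4 v1=-3; positions = -27 -26

Answer: -27 -26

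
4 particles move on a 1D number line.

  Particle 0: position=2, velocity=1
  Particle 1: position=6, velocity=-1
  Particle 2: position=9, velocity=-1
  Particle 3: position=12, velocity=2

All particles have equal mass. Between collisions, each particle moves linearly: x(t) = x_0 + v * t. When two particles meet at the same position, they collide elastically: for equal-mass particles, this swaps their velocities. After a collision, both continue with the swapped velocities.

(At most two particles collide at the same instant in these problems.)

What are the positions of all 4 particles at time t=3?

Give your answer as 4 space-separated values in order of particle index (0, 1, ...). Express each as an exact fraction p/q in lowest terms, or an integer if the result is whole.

Answer: 3 5 6 18

Derivation:
Collision at t=2: particles 0 and 1 swap velocities; positions: p0=4 p1=4 p2=7 p3=16; velocities now: v0=-1 v1=1 v2=-1 v3=2
Advance to t=3 (no further collisions before then); velocities: v0=-1 v1=1 v2=-1 v3=2; positions = 3 5 6 18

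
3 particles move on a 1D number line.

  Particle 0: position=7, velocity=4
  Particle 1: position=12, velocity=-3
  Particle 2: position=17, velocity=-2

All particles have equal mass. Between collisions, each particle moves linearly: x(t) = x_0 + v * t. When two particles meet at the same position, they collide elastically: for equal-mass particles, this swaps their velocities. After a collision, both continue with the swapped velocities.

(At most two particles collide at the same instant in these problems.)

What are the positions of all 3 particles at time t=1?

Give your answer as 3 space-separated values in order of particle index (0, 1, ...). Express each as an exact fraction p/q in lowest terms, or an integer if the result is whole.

Answer: 9 11 15

Derivation:
Collision at t=5/7: particles 0 and 1 swap velocities; positions: p0=69/7 p1=69/7 p2=109/7; velocities now: v0=-3 v1=4 v2=-2
Advance to t=1 (no further collisions before then); velocities: v0=-3 v1=4 v2=-2; positions = 9 11 15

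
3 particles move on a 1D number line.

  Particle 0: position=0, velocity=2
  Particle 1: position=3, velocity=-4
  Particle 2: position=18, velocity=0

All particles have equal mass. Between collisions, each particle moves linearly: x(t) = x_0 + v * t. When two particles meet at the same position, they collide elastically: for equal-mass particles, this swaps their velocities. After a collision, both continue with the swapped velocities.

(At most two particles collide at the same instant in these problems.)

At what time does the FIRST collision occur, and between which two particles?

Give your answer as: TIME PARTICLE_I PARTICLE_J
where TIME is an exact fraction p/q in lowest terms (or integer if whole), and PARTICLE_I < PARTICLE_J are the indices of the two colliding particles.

Answer: 1/2 0 1

Derivation:
Pair (0,1): pos 0,3 vel 2,-4 -> gap=3, closing at 6/unit, collide at t=1/2
Pair (1,2): pos 3,18 vel -4,0 -> not approaching (rel speed -4 <= 0)
Earliest collision: t=1/2 between 0 and 1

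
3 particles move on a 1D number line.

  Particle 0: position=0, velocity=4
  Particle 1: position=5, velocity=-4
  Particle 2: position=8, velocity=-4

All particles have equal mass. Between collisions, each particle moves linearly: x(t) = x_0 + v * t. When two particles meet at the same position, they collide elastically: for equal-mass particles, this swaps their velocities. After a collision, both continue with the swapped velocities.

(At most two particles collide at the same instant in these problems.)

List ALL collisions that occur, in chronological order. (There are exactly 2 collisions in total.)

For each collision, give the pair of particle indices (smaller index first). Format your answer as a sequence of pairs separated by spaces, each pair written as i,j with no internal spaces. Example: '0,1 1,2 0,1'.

Answer: 0,1 1,2

Derivation:
Collision at t=5/8: particles 0 and 1 swap velocities; positions: p0=5/2 p1=5/2 p2=11/2; velocities now: v0=-4 v1=4 v2=-4
Collision at t=1: particles 1 and 2 swap velocities; positions: p0=1 p1=4 p2=4; velocities now: v0=-4 v1=-4 v2=4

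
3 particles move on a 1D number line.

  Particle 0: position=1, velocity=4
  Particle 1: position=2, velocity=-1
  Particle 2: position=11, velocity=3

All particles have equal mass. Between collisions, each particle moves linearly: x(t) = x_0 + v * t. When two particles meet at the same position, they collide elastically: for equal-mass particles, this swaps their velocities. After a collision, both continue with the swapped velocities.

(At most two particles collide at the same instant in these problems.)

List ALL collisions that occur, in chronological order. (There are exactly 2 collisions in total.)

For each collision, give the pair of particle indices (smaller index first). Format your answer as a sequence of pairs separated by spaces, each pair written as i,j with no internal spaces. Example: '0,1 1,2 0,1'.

Collision at t=1/5: particles 0 and 1 swap velocities; positions: p0=9/5 p1=9/5 p2=58/5; velocities now: v0=-1 v1=4 v2=3
Collision at t=10: particles 1 and 2 swap velocities; positions: p0=-8 p1=41 p2=41; velocities now: v0=-1 v1=3 v2=4

Answer: 0,1 1,2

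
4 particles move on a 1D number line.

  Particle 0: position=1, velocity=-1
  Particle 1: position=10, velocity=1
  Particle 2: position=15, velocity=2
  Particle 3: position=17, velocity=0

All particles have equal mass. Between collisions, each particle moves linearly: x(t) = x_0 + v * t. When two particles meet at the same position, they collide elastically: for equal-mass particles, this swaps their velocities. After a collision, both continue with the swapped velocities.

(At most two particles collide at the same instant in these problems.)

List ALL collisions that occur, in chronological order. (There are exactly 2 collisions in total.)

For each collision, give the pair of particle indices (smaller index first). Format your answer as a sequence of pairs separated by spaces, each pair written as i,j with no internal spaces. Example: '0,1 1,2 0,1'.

Collision at t=1: particles 2 and 3 swap velocities; positions: p0=0 p1=11 p2=17 p3=17; velocities now: v0=-1 v1=1 v2=0 v3=2
Collision at t=7: particles 1 and 2 swap velocities; positions: p0=-6 p1=17 p2=17 p3=29; velocities now: v0=-1 v1=0 v2=1 v3=2

Answer: 2,3 1,2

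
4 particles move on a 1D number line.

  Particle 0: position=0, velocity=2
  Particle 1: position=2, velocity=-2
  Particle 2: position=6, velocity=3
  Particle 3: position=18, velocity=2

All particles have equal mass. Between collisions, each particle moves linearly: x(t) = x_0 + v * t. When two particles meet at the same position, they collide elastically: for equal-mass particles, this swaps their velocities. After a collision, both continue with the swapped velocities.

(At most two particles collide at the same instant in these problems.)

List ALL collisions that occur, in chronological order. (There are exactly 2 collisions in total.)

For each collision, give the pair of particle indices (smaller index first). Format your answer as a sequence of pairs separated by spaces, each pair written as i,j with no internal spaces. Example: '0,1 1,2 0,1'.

Collision at t=1/2: particles 0 and 1 swap velocities; positions: p0=1 p1=1 p2=15/2 p3=19; velocities now: v0=-2 v1=2 v2=3 v3=2
Collision at t=12: particles 2 and 3 swap velocities; positions: p0=-22 p1=24 p2=42 p3=42; velocities now: v0=-2 v1=2 v2=2 v3=3

Answer: 0,1 2,3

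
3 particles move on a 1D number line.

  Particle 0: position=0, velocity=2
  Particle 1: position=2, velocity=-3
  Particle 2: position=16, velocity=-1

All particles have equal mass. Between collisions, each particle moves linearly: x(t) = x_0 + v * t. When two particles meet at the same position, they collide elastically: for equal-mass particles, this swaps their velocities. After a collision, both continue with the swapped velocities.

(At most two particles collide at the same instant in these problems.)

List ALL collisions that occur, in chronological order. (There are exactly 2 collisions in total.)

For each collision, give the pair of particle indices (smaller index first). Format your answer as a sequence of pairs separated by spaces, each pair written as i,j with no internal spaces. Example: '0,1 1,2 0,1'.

Answer: 0,1 1,2

Derivation:
Collision at t=2/5: particles 0 and 1 swap velocities; positions: p0=4/5 p1=4/5 p2=78/5; velocities now: v0=-3 v1=2 v2=-1
Collision at t=16/3: particles 1 and 2 swap velocities; positions: p0=-14 p1=32/3 p2=32/3; velocities now: v0=-3 v1=-1 v2=2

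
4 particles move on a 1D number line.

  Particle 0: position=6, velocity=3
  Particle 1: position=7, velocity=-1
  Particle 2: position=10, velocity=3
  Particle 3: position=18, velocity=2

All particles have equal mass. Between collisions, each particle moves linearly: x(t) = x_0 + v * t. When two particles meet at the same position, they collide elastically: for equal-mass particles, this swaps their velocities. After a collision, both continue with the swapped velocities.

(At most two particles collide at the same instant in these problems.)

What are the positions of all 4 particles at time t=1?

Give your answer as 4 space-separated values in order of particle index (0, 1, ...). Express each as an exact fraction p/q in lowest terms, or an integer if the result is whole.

Answer: 6 9 13 20

Derivation:
Collision at t=1/4: particles 0 and 1 swap velocities; positions: p0=27/4 p1=27/4 p2=43/4 p3=37/2; velocities now: v0=-1 v1=3 v2=3 v3=2
Advance to t=1 (no further collisions before then); velocities: v0=-1 v1=3 v2=3 v3=2; positions = 6 9 13 20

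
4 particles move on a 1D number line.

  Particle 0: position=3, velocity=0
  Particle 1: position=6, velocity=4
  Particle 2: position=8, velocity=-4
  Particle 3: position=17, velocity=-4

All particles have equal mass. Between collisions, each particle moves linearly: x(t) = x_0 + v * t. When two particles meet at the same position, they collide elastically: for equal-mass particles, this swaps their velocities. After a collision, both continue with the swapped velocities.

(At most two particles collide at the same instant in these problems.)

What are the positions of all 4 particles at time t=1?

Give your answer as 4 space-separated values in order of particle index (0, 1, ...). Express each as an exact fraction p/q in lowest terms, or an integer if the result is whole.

Answer: 3 4 10 13

Derivation:
Collision at t=1/4: particles 1 and 2 swap velocities; positions: p0=3 p1=7 p2=7 p3=16; velocities now: v0=0 v1=-4 v2=4 v3=-4
Advance to t=1 (no further collisions before then); velocities: v0=0 v1=-4 v2=4 v3=-4; positions = 3 4 10 13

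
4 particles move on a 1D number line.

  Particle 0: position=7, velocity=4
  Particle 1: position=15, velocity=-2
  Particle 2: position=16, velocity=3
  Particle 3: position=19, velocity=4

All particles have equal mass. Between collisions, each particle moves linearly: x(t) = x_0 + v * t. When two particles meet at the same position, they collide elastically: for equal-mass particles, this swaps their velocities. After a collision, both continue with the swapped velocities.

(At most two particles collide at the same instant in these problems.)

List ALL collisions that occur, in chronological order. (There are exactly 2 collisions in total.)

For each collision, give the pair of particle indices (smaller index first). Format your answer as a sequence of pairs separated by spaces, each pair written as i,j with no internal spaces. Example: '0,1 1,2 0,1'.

Collision at t=4/3: particles 0 and 1 swap velocities; positions: p0=37/3 p1=37/3 p2=20 p3=73/3; velocities now: v0=-2 v1=4 v2=3 v3=4
Collision at t=9: particles 1 and 2 swap velocities; positions: p0=-3 p1=43 p2=43 p3=55; velocities now: v0=-2 v1=3 v2=4 v3=4

Answer: 0,1 1,2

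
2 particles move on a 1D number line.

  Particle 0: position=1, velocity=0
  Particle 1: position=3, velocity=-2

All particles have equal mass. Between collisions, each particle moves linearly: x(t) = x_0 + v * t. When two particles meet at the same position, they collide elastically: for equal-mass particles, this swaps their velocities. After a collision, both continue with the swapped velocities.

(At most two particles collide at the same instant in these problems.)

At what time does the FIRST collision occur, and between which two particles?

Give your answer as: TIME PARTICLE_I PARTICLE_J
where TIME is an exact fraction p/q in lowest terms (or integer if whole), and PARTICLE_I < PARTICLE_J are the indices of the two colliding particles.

Answer: 1 0 1

Derivation:
Pair (0,1): pos 1,3 vel 0,-2 -> gap=2, closing at 2/unit, collide at t=1
Earliest collision: t=1 between 0 and 1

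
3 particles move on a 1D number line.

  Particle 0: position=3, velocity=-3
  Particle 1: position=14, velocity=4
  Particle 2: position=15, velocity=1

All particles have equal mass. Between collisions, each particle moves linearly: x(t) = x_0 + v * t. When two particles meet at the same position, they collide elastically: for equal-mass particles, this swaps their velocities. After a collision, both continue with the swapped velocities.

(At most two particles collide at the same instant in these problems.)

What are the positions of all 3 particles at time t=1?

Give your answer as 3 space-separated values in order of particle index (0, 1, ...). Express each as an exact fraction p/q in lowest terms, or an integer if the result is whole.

Collision at t=1/3: particles 1 and 2 swap velocities; positions: p0=2 p1=46/3 p2=46/3; velocities now: v0=-3 v1=1 v2=4
Advance to t=1 (no further collisions before then); velocities: v0=-3 v1=1 v2=4; positions = 0 16 18

Answer: 0 16 18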